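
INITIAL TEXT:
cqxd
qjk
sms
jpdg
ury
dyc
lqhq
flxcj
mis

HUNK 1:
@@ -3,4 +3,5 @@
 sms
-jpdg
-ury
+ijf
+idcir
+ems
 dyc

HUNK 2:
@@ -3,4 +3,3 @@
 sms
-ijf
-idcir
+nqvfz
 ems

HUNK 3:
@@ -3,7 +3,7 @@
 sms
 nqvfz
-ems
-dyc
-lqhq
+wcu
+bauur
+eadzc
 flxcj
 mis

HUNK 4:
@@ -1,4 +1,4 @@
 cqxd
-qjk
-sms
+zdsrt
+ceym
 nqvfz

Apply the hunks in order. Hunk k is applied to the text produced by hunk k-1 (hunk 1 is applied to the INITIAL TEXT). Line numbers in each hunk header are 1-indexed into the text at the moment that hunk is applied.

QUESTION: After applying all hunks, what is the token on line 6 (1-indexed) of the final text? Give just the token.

Answer: bauur

Derivation:
Hunk 1: at line 3 remove [jpdg,ury] add [ijf,idcir,ems] -> 10 lines: cqxd qjk sms ijf idcir ems dyc lqhq flxcj mis
Hunk 2: at line 3 remove [ijf,idcir] add [nqvfz] -> 9 lines: cqxd qjk sms nqvfz ems dyc lqhq flxcj mis
Hunk 3: at line 3 remove [ems,dyc,lqhq] add [wcu,bauur,eadzc] -> 9 lines: cqxd qjk sms nqvfz wcu bauur eadzc flxcj mis
Hunk 4: at line 1 remove [qjk,sms] add [zdsrt,ceym] -> 9 lines: cqxd zdsrt ceym nqvfz wcu bauur eadzc flxcj mis
Final line 6: bauur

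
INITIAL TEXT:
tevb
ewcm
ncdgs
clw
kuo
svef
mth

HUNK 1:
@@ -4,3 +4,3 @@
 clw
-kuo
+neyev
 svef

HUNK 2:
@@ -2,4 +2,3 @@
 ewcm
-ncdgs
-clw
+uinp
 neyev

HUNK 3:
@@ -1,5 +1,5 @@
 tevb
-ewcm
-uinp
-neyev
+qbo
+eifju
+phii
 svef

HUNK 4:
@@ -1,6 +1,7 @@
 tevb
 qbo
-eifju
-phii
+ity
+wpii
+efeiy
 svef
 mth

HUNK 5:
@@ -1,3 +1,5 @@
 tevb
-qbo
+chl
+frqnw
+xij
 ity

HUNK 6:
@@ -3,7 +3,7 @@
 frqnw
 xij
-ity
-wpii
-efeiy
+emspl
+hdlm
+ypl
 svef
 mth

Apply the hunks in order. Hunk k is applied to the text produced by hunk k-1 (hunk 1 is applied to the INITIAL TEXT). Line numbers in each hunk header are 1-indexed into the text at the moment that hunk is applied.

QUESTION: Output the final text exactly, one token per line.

Hunk 1: at line 4 remove [kuo] add [neyev] -> 7 lines: tevb ewcm ncdgs clw neyev svef mth
Hunk 2: at line 2 remove [ncdgs,clw] add [uinp] -> 6 lines: tevb ewcm uinp neyev svef mth
Hunk 3: at line 1 remove [ewcm,uinp,neyev] add [qbo,eifju,phii] -> 6 lines: tevb qbo eifju phii svef mth
Hunk 4: at line 1 remove [eifju,phii] add [ity,wpii,efeiy] -> 7 lines: tevb qbo ity wpii efeiy svef mth
Hunk 5: at line 1 remove [qbo] add [chl,frqnw,xij] -> 9 lines: tevb chl frqnw xij ity wpii efeiy svef mth
Hunk 6: at line 3 remove [ity,wpii,efeiy] add [emspl,hdlm,ypl] -> 9 lines: tevb chl frqnw xij emspl hdlm ypl svef mth

Answer: tevb
chl
frqnw
xij
emspl
hdlm
ypl
svef
mth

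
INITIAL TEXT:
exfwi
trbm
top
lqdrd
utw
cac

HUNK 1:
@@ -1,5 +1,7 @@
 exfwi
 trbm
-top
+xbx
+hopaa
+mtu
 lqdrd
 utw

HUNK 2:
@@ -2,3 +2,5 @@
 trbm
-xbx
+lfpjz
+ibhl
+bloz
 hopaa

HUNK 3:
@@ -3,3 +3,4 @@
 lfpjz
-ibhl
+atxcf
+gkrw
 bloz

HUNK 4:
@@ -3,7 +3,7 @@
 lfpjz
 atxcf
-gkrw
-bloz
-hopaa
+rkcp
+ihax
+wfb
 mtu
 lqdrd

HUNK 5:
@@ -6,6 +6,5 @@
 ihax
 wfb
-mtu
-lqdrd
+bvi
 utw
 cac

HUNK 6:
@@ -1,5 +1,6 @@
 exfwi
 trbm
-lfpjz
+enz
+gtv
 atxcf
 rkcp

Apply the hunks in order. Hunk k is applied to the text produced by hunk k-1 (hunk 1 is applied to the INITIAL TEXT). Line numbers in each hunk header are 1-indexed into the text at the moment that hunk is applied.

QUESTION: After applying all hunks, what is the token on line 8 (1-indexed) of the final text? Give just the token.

Hunk 1: at line 1 remove [top] add [xbx,hopaa,mtu] -> 8 lines: exfwi trbm xbx hopaa mtu lqdrd utw cac
Hunk 2: at line 2 remove [xbx] add [lfpjz,ibhl,bloz] -> 10 lines: exfwi trbm lfpjz ibhl bloz hopaa mtu lqdrd utw cac
Hunk 3: at line 3 remove [ibhl] add [atxcf,gkrw] -> 11 lines: exfwi trbm lfpjz atxcf gkrw bloz hopaa mtu lqdrd utw cac
Hunk 4: at line 3 remove [gkrw,bloz,hopaa] add [rkcp,ihax,wfb] -> 11 lines: exfwi trbm lfpjz atxcf rkcp ihax wfb mtu lqdrd utw cac
Hunk 5: at line 6 remove [mtu,lqdrd] add [bvi] -> 10 lines: exfwi trbm lfpjz atxcf rkcp ihax wfb bvi utw cac
Hunk 6: at line 1 remove [lfpjz] add [enz,gtv] -> 11 lines: exfwi trbm enz gtv atxcf rkcp ihax wfb bvi utw cac
Final line 8: wfb

Answer: wfb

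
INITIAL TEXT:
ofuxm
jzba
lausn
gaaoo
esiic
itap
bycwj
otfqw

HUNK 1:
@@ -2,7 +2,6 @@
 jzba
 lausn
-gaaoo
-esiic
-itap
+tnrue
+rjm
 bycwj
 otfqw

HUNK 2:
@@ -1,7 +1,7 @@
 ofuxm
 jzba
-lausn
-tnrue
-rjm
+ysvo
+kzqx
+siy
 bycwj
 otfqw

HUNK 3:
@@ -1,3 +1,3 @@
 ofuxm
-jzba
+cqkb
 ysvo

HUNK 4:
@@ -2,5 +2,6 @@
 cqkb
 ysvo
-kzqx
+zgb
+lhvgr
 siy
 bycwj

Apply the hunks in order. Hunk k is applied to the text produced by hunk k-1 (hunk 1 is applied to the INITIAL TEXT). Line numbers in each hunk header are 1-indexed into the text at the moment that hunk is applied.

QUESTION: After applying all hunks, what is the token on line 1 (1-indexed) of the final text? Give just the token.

Answer: ofuxm

Derivation:
Hunk 1: at line 2 remove [gaaoo,esiic,itap] add [tnrue,rjm] -> 7 lines: ofuxm jzba lausn tnrue rjm bycwj otfqw
Hunk 2: at line 1 remove [lausn,tnrue,rjm] add [ysvo,kzqx,siy] -> 7 lines: ofuxm jzba ysvo kzqx siy bycwj otfqw
Hunk 3: at line 1 remove [jzba] add [cqkb] -> 7 lines: ofuxm cqkb ysvo kzqx siy bycwj otfqw
Hunk 4: at line 2 remove [kzqx] add [zgb,lhvgr] -> 8 lines: ofuxm cqkb ysvo zgb lhvgr siy bycwj otfqw
Final line 1: ofuxm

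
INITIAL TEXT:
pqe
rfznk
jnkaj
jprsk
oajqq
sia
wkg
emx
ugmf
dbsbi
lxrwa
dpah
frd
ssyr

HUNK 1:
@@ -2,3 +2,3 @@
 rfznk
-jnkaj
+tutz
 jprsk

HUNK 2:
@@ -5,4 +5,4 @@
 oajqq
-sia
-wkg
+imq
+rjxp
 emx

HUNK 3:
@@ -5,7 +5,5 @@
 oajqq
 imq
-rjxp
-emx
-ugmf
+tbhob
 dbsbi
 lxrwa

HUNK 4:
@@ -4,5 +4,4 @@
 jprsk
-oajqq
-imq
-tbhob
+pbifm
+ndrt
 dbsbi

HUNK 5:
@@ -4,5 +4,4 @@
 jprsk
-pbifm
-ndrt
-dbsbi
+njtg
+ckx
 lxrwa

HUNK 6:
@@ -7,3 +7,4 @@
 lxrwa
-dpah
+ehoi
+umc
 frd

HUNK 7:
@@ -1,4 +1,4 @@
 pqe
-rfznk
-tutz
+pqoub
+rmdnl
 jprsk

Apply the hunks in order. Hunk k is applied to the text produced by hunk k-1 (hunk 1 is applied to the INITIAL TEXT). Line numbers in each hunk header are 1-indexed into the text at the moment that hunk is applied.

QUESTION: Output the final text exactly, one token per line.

Answer: pqe
pqoub
rmdnl
jprsk
njtg
ckx
lxrwa
ehoi
umc
frd
ssyr

Derivation:
Hunk 1: at line 2 remove [jnkaj] add [tutz] -> 14 lines: pqe rfznk tutz jprsk oajqq sia wkg emx ugmf dbsbi lxrwa dpah frd ssyr
Hunk 2: at line 5 remove [sia,wkg] add [imq,rjxp] -> 14 lines: pqe rfznk tutz jprsk oajqq imq rjxp emx ugmf dbsbi lxrwa dpah frd ssyr
Hunk 3: at line 5 remove [rjxp,emx,ugmf] add [tbhob] -> 12 lines: pqe rfznk tutz jprsk oajqq imq tbhob dbsbi lxrwa dpah frd ssyr
Hunk 4: at line 4 remove [oajqq,imq,tbhob] add [pbifm,ndrt] -> 11 lines: pqe rfznk tutz jprsk pbifm ndrt dbsbi lxrwa dpah frd ssyr
Hunk 5: at line 4 remove [pbifm,ndrt,dbsbi] add [njtg,ckx] -> 10 lines: pqe rfznk tutz jprsk njtg ckx lxrwa dpah frd ssyr
Hunk 6: at line 7 remove [dpah] add [ehoi,umc] -> 11 lines: pqe rfznk tutz jprsk njtg ckx lxrwa ehoi umc frd ssyr
Hunk 7: at line 1 remove [rfznk,tutz] add [pqoub,rmdnl] -> 11 lines: pqe pqoub rmdnl jprsk njtg ckx lxrwa ehoi umc frd ssyr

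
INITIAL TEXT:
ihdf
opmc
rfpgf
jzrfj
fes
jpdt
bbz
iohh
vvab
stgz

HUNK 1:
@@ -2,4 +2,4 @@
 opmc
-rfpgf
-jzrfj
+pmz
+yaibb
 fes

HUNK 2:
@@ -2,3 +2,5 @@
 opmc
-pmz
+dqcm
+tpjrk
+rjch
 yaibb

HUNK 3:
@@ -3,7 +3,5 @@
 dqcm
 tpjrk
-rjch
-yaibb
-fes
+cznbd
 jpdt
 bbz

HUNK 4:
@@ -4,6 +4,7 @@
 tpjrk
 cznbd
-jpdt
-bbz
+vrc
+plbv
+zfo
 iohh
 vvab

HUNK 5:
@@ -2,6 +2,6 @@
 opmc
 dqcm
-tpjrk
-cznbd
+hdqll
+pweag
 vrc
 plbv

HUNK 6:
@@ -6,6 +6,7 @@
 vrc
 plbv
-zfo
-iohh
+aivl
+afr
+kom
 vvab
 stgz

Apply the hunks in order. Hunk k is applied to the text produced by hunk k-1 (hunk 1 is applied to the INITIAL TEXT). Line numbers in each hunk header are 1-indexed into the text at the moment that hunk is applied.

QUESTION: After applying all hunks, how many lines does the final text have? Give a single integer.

Hunk 1: at line 2 remove [rfpgf,jzrfj] add [pmz,yaibb] -> 10 lines: ihdf opmc pmz yaibb fes jpdt bbz iohh vvab stgz
Hunk 2: at line 2 remove [pmz] add [dqcm,tpjrk,rjch] -> 12 lines: ihdf opmc dqcm tpjrk rjch yaibb fes jpdt bbz iohh vvab stgz
Hunk 3: at line 3 remove [rjch,yaibb,fes] add [cznbd] -> 10 lines: ihdf opmc dqcm tpjrk cznbd jpdt bbz iohh vvab stgz
Hunk 4: at line 4 remove [jpdt,bbz] add [vrc,plbv,zfo] -> 11 lines: ihdf opmc dqcm tpjrk cznbd vrc plbv zfo iohh vvab stgz
Hunk 5: at line 2 remove [tpjrk,cznbd] add [hdqll,pweag] -> 11 lines: ihdf opmc dqcm hdqll pweag vrc plbv zfo iohh vvab stgz
Hunk 6: at line 6 remove [zfo,iohh] add [aivl,afr,kom] -> 12 lines: ihdf opmc dqcm hdqll pweag vrc plbv aivl afr kom vvab stgz
Final line count: 12

Answer: 12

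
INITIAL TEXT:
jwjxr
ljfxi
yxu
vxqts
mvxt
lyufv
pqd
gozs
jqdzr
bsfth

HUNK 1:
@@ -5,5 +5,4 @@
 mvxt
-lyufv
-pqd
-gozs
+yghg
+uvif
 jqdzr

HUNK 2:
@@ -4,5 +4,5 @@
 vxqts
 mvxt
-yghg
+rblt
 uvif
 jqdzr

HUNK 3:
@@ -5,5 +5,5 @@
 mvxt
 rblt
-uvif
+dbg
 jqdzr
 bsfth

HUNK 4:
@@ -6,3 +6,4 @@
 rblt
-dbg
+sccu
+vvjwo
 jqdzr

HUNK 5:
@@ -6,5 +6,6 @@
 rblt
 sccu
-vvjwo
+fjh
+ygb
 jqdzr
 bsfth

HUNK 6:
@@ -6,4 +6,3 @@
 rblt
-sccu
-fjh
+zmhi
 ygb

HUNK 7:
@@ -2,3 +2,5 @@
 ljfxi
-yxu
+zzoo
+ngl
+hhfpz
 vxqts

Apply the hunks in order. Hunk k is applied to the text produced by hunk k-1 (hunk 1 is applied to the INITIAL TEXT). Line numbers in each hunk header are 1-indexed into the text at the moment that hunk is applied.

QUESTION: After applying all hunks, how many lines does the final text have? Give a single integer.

Answer: 12

Derivation:
Hunk 1: at line 5 remove [lyufv,pqd,gozs] add [yghg,uvif] -> 9 lines: jwjxr ljfxi yxu vxqts mvxt yghg uvif jqdzr bsfth
Hunk 2: at line 4 remove [yghg] add [rblt] -> 9 lines: jwjxr ljfxi yxu vxqts mvxt rblt uvif jqdzr bsfth
Hunk 3: at line 5 remove [uvif] add [dbg] -> 9 lines: jwjxr ljfxi yxu vxqts mvxt rblt dbg jqdzr bsfth
Hunk 4: at line 6 remove [dbg] add [sccu,vvjwo] -> 10 lines: jwjxr ljfxi yxu vxqts mvxt rblt sccu vvjwo jqdzr bsfth
Hunk 5: at line 6 remove [vvjwo] add [fjh,ygb] -> 11 lines: jwjxr ljfxi yxu vxqts mvxt rblt sccu fjh ygb jqdzr bsfth
Hunk 6: at line 6 remove [sccu,fjh] add [zmhi] -> 10 lines: jwjxr ljfxi yxu vxqts mvxt rblt zmhi ygb jqdzr bsfth
Hunk 7: at line 2 remove [yxu] add [zzoo,ngl,hhfpz] -> 12 lines: jwjxr ljfxi zzoo ngl hhfpz vxqts mvxt rblt zmhi ygb jqdzr bsfth
Final line count: 12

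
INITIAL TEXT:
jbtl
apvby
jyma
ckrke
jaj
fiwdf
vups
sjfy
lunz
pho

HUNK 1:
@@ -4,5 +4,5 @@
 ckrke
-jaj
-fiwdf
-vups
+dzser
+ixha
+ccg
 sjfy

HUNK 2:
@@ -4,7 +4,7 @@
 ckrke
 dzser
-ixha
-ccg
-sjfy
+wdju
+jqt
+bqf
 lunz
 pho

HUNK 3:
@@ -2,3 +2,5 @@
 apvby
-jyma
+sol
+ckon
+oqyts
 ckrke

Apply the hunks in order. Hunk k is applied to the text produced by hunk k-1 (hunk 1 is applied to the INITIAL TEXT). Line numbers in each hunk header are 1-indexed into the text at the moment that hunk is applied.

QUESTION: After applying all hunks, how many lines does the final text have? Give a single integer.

Answer: 12

Derivation:
Hunk 1: at line 4 remove [jaj,fiwdf,vups] add [dzser,ixha,ccg] -> 10 lines: jbtl apvby jyma ckrke dzser ixha ccg sjfy lunz pho
Hunk 2: at line 4 remove [ixha,ccg,sjfy] add [wdju,jqt,bqf] -> 10 lines: jbtl apvby jyma ckrke dzser wdju jqt bqf lunz pho
Hunk 3: at line 2 remove [jyma] add [sol,ckon,oqyts] -> 12 lines: jbtl apvby sol ckon oqyts ckrke dzser wdju jqt bqf lunz pho
Final line count: 12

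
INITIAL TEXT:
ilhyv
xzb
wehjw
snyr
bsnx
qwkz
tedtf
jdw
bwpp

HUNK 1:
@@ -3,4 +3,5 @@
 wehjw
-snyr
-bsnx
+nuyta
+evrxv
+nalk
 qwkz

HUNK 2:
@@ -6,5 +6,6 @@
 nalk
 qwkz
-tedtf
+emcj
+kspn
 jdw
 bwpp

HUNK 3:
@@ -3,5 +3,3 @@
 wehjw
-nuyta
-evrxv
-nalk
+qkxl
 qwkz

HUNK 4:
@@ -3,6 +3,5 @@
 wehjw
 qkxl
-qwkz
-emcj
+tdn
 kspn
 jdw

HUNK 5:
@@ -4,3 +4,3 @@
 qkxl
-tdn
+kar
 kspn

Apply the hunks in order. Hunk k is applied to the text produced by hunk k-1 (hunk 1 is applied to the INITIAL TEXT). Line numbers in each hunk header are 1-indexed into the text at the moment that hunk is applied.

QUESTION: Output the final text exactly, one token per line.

Hunk 1: at line 3 remove [snyr,bsnx] add [nuyta,evrxv,nalk] -> 10 lines: ilhyv xzb wehjw nuyta evrxv nalk qwkz tedtf jdw bwpp
Hunk 2: at line 6 remove [tedtf] add [emcj,kspn] -> 11 lines: ilhyv xzb wehjw nuyta evrxv nalk qwkz emcj kspn jdw bwpp
Hunk 3: at line 3 remove [nuyta,evrxv,nalk] add [qkxl] -> 9 lines: ilhyv xzb wehjw qkxl qwkz emcj kspn jdw bwpp
Hunk 4: at line 3 remove [qwkz,emcj] add [tdn] -> 8 lines: ilhyv xzb wehjw qkxl tdn kspn jdw bwpp
Hunk 5: at line 4 remove [tdn] add [kar] -> 8 lines: ilhyv xzb wehjw qkxl kar kspn jdw bwpp

Answer: ilhyv
xzb
wehjw
qkxl
kar
kspn
jdw
bwpp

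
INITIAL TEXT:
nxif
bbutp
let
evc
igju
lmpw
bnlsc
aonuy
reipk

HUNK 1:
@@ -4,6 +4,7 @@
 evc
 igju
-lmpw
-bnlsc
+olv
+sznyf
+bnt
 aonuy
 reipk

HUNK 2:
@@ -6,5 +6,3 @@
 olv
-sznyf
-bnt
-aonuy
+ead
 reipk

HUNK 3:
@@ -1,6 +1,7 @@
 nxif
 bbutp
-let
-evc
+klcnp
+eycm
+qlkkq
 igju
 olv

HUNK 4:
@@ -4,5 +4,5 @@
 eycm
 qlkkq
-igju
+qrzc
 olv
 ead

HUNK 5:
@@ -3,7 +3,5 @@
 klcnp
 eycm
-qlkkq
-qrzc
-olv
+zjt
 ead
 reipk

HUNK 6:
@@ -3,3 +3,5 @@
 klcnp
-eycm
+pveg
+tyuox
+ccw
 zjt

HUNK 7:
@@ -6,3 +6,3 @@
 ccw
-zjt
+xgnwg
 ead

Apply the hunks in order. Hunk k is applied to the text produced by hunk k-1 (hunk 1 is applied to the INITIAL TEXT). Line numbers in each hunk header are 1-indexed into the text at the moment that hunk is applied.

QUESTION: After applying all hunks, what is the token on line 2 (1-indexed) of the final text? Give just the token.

Hunk 1: at line 4 remove [lmpw,bnlsc] add [olv,sznyf,bnt] -> 10 lines: nxif bbutp let evc igju olv sznyf bnt aonuy reipk
Hunk 2: at line 6 remove [sznyf,bnt,aonuy] add [ead] -> 8 lines: nxif bbutp let evc igju olv ead reipk
Hunk 3: at line 1 remove [let,evc] add [klcnp,eycm,qlkkq] -> 9 lines: nxif bbutp klcnp eycm qlkkq igju olv ead reipk
Hunk 4: at line 4 remove [igju] add [qrzc] -> 9 lines: nxif bbutp klcnp eycm qlkkq qrzc olv ead reipk
Hunk 5: at line 3 remove [qlkkq,qrzc,olv] add [zjt] -> 7 lines: nxif bbutp klcnp eycm zjt ead reipk
Hunk 6: at line 3 remove [eycm] add [pveg,tyuox,ccw] -> 9 lines: nxif bbutp klcnp pveg tyuox ccw zjt ead reipk
Hunk 7: at line 6 remove [zjt] add [xgnwg] -> 9 lines: nxif bbutp klcnp pveg tyuox ccw xgnwg ead reipk
Final line 2: bbutp

Answer: bbutp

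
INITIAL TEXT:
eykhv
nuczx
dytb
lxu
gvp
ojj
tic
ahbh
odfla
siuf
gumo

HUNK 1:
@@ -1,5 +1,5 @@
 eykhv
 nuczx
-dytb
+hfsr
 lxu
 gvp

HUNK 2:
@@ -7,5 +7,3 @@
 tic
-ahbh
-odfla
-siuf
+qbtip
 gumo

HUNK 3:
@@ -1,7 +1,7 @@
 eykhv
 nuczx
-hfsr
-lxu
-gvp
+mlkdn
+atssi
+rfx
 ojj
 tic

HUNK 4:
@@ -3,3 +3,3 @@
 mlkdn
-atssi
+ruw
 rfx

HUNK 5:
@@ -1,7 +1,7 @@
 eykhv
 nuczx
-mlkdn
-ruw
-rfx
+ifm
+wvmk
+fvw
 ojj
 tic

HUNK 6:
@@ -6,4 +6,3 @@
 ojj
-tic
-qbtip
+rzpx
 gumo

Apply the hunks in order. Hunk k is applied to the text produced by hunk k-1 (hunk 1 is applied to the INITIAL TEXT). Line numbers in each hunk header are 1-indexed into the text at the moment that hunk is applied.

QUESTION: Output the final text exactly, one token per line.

Answer: eykhv
nuczx
ifm
wvmk
fvw
ojj
rzpx
gumo

Derivation:
Hunk 1: at line 1 remove [dytb] add [hfsr] -> 11 lines: eykhv nuczx hfsr lxu gvp ojj tic ahbh odfla siuf gumo
Hunk 2: at line 7 remove [ahbh,odfla,siuf] add [qbtip] -> 9 lines: eykhv nuczx hfsr lxu gvp ojj tic qbtip gumo
Hunk 3: at line 1 remove [hfsr,lxu,gvp] add [mlkdn,atssi,rfx] -> 9 lines: eykhv nuczx mlkdn atssi rfx ojj tic qbtip gumo
Hunk 4: at line 3 remove [atssi] add [ruw] -> 9 lines: eykhv nuczx mlkdn ruw rfx ojj tic qbtip gumo
Hunk 5: at line 1 remove [mlkdn,ruw,rfx] add [ifm,wvmk,fvw] -> 9 lines: eykhv nuczx ifm wvmk fvw ojj tic qbtip gumo
Hunk 6: at line 6 remove [tic,qbtip] add [rzpx] -> 8 lines: eykhv nuczx ifm wvmk fvw ojj rzpx gumo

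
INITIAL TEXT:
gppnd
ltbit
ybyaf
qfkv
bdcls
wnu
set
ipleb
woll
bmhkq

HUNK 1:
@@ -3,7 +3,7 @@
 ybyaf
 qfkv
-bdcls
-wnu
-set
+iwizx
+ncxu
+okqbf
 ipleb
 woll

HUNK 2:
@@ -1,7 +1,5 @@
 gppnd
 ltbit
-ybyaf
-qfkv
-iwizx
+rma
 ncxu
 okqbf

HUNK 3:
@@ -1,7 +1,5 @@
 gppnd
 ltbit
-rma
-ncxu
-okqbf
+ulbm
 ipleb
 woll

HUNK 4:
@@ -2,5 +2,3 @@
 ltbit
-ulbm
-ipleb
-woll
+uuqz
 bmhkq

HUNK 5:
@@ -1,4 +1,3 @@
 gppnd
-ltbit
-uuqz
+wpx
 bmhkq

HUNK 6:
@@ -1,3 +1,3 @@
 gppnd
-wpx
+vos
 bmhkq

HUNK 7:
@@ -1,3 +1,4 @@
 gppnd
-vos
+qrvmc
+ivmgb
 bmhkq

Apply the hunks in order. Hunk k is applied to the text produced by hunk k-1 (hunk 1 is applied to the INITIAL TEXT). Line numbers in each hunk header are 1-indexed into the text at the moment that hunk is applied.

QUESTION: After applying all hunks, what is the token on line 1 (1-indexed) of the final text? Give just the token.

Hunk 1: at line 3 remove [bdcls,wnu,set] add [iwizx,ncxu,okqbf] -> 10 lines: gppnd ltbit ybyaf qfkv iwizx ncxu okqbf ipleb woll bmhkq
Hunk 2: at line 1 remove [ybyaf,qfkv,iwizx] add [rma] -> 8 lines: gppnd ltbit rma ncxu okqbf ipleb woll bmhkq
Hunk 3: at line 1 remove [rma,ncxu,okqbf] add [ulbm] -> 6 lines: gppnd ltbit ulbm ipleb woll bmhkq
Hunk 4: at line 2 remove [ulbm,ipleb,woll] add [uuqz] -> 4 lines: gppnd ltbit uuqz bmhkq
Hunk 5: at line 1 remove [ltbit,uuqz] add [wpx] -> 3 lines: gppnd wpx bmhkq
Hunk 6: at line 1 remove [wpx] add [vos] -> 3 lines: gppnd vos bmhkq
Hunk 7: at line 1 remove [vos] add [qrvmc,ivmgb] -> 4 lines: gppnd qrvmc ivmgb bmhkq
Final line 1: gppnd

Answer: gppnd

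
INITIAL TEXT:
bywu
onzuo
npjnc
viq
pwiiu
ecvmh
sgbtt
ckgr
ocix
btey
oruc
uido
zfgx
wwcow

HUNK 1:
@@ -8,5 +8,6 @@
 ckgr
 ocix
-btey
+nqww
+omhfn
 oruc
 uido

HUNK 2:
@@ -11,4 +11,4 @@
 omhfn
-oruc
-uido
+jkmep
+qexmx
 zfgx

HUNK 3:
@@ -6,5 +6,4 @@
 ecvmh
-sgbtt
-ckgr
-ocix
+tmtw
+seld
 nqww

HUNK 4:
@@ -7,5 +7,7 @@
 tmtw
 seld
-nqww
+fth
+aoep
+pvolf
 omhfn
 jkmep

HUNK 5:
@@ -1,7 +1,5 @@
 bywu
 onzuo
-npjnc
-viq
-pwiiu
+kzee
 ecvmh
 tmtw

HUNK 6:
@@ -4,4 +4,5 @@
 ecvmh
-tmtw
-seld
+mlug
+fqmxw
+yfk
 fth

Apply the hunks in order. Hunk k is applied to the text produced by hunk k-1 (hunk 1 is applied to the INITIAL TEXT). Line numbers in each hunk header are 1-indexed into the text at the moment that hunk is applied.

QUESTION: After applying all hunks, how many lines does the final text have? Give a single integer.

Hunk 1: at line 8 remove [btey] add [nqww,omhfn] -> 15 lines: bywu onzuo npjnc viq pwiiu ecvmh sgbtt ckgr ocix nqww omhfn oruc uido zfgx wwcow
Hunk 2: at line 11 remove [oruc,uido] add [jkmep,qexmx] -> 15 lines: bywu onzuo npjnc viq pwiiu ecvmh sgbtt ckgr ocix nqww omhfn jkmep qexmx zfgx wwcow
Hunk 3: at line 6 remove [sgbtt,ckgr,ocix] add [tmtw,seld] -> 14 lines: bywu onzuo npjnc viq pwiiu ecvmh tmtw seld nqww omhfn jkmep qexmx zfgx wwcow
Hunk 4: at line 7 remove [nqww] add [fth,aoep,pvolf] -> 16 lines: bywu onzuo npjnc viq pwiiu ecvmh tmtw seld fth aoep pvolf omhfn jkmep qexmx zfgx wwcow
Hunk 5: at line 1 remove [npjnc,viq,pwiiu] add [kzee] -> 14 lines: bywu onzuo kzee ecvmh tmtw seld fth aoep pvolf omhfn jkmep qexmx zfgx wwcow
Hunk 6: at line 4 remove [tmtw,seld] add [mlug,fqmxw,yfk] -> 15 lines: bywu onzuo kzee ecvmh mlug fqmxw yfk fth aoep pvolf omhfn jkmep qexmx zfgx wwcow
Final line count: 15

Answer: 15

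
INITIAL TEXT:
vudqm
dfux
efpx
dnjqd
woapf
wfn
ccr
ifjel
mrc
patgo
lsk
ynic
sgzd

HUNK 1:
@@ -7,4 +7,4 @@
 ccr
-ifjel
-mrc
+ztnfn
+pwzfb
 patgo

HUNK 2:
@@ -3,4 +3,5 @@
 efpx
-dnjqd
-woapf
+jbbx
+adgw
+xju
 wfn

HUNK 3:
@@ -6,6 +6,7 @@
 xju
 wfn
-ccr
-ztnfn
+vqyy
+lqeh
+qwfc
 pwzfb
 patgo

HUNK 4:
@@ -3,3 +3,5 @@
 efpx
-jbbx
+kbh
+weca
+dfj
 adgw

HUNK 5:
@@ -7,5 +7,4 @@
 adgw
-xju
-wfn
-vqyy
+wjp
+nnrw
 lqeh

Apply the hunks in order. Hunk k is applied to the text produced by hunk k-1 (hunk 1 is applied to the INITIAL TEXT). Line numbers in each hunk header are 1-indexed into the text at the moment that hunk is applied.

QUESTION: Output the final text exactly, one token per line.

Hunk 1: at line 7 remove [ifjel,mrc] add [ztnfn,pwzfb] -> 13 lines: vudqm dfux efpx dnjqd woapf wfn ccr ztnfn pwzfb patgo lsk ynic sgzd
Hunk 2: at line 3 remove [dnjqd,woapf] add [jbbx,adgw,xju] -> 14 lines: vudqm dfux efpx jbbx adgw xju wfn ccr ztnfn pwzfb patgo lsk ynic sgzd
Hunk 3: at line 6 remove [ccr,ztnfn] add [vqyy,lqeh,qwfc] -> 15 lines: vudqm dfux efpx jbbx adgw xju wfn vqyy lqeh qwfc pwzfb patgo lsk ynic sgzd
Hunk 4: at line 3 remove [jbbx] add [kbh,weca,dfj] -> 17 lines: vudqm dfux efpx kbh weca dfj adgw xju wfn vqyy lqeh qwfc pwzfb patgo lsk ynic sgzd
Hunk 5: at line 7 remove [xju,wfn,vqyy] add [wjp,nnrw] -> 16 lines: vudqm dfux efpx kbh weca dfj adgw wjp nnrw lqeh qwfc pwzfb patgo lsk ynic sgzd

Answer: vudqm
dfux
efpx
kbh
weca
dfj
adgw
wjp
nnrw
lqeh
qwfc
pwzfb
patgo
lsk
ynic
sgzd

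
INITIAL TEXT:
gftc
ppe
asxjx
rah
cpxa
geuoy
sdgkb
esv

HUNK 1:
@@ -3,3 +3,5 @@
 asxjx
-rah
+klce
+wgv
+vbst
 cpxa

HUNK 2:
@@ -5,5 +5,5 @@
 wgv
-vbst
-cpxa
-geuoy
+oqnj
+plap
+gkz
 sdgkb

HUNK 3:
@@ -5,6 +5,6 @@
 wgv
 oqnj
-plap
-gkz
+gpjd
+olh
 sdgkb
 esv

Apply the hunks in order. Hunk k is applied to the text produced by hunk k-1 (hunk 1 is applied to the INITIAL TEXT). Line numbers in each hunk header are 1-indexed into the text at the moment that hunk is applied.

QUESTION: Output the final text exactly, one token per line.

Hunk 1: at line 3 remove [rah] add [klce,wgv,vbst] -> 10 lines: gftc ppe asxjx klce wgv vbst cpxa geuoy sdgkb esv
Hunk 2: at line 5 remove [vbst,cpxa,geuoy] add [oqnj,plap,gkz] -> 10 lines: gftc ppe asxjx klce wgv oqnj plap gkz sdgkb esv
Hunk 3: at line 5 remove [plap,gkz] add [gpjd,olh] -> 10 lines: gftc ppe asxjx klce wgv oqnj gpjd olh sdgkb esv

Answer: gftc
ppe
asxjx
klce
wgv
oqnj
gpjd
olh
sdgkb
esv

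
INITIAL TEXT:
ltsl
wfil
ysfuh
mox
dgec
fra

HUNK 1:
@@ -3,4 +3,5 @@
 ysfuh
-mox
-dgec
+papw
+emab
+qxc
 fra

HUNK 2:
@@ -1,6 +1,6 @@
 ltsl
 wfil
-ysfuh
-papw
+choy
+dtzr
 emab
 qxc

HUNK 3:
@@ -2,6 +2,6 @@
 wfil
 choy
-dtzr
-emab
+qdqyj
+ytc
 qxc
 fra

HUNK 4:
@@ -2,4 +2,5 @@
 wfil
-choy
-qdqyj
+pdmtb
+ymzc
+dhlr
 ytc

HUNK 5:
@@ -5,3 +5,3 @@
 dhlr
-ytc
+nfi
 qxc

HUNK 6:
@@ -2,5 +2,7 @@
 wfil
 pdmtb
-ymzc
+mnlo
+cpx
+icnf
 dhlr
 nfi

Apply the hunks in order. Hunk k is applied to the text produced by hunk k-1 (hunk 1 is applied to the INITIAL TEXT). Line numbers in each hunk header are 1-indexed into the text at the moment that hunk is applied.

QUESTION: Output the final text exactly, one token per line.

Answer: ltsl
wfil
pdmtb
mnlo
cpx
icnf
dhlr
nfi
qxc
fra

Derivation:
Hunk 1: at line 3 remove [mox,dgec] add [papw,emab,qxc] -> 7 lines: ltsl wfil ysfuh papw emab qxc fra
Hunk 2: at line 1 remove [ysfuh,papw] add [choy,dtzr] -> 7 lines: ltsl wfil choy dtzr emab qxc fra
Hunk 3: at line 2 remove [dtzr,emab] add [qdqyj,ytc] -> 7 lines: ltsl wfil choy qdqyj ytc qxc fra
Hunk 4: at line 2 remove [choy,qdqyj] add [pdmtb,ymzc,dhlr] -> 8 lines: ltsl wfil pdmtb ymzc dhlr ytc qxc fra
Hunk 5: at line 5 remove [ytc] add [nfi] -> 8 lines: ltsl wfil pdmtb ymzc dhlr nfi qxc fra
Hunk 6: at line 2 remove [ymzc] add [mnlo,cpx,icnf] -> 10 lines: ltsl wfil pdmtb mnlo cpx icnf dhlr nfi qxc fra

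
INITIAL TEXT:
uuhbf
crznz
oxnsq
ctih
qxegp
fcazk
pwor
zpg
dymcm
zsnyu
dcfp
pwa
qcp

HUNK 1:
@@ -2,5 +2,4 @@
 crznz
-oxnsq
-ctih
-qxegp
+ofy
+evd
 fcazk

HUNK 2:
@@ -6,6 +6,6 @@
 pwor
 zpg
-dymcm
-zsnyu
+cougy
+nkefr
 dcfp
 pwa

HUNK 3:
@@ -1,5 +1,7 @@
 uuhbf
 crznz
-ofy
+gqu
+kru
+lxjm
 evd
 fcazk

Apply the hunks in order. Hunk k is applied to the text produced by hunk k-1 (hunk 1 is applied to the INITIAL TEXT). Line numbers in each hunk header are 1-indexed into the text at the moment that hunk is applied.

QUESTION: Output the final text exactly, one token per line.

Answer: uuhbf
crznz
gqu
kru
lxjm
evd
fcazk
pwor
zpg
cougy
nkefr
dcfp
pwa
qcp

Derivation:
Hunk 1: at line 2 remove [oxnsq,ctih,qxegp] add [ofy,evd] -> 12 lines: uuhbf crznz ofy evd fcazk pwor zpg dymcm zsnyu dcfp pwa qcp
Hunk 2: at line 6 remove [dymcm,zsnyu] add [cougy,nkefr] -> 12 lines: uuhbf crznz ofy evd fcazk pwor zpg cougy nkefr dcfp pwa qcp
Hunk 3: at line 1 remove [ofy] add [gqu,kru,lxjm] -> 14 lines: uuhbf crznz gqu kru lxjm evd fcazk pwor zpg cougy nkefr dcfp pwa qcp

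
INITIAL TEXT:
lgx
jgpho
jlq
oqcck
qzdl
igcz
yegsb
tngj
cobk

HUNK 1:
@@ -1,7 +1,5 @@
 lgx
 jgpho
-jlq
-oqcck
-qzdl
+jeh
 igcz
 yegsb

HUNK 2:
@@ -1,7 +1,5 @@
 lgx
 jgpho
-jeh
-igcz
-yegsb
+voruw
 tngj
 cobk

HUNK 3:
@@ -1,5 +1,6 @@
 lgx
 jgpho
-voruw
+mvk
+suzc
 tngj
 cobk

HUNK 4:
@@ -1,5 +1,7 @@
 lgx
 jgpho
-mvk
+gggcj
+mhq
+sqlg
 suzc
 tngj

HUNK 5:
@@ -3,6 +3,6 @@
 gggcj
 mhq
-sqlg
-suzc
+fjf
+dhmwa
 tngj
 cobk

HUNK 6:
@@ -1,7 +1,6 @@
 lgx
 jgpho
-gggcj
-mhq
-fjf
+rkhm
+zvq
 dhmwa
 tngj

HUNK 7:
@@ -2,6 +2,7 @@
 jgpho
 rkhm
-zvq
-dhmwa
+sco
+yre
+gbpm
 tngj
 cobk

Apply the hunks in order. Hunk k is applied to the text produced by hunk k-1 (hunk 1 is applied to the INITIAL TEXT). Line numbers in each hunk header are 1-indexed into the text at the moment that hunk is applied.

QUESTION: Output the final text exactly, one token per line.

Answer: lgx
jgpho
rkhm
sco
yre
gbpm
tngj
cobk

Derivation:
Hunk 1: at line 1 remove [jlq,oqcck,qzdl] add [jeh] -> 7 lines: lgx jgpho jeh igcz yegsb tngj cobk
Hunk 2: at line 1 remove [jeh,igcz,yegsb] add [voruw] -> 5 lines: lgx jgpho voruw tngj cobk
Hunk 3: at line 1 remove [voruw] add [mvk,suzc] -> 6 lines: lgx jgpho mvk suzc tngj cobk
Hunk 4: at line 1 remove [mvk] add [gggcj,mhq,sqlg] -> 8 lines: lgx jgpho gggcj mhq sqlg suzc tngj cobk
Hunk 5: at line 3 remove [sqlg,suzc] add [fjf,dhmwa] -> 8 lines: lgx jgpho gggcj mhq fjf dhmwa tngj cobk
Hunk 6: at line 1 remove [gggcj,mhq,fjf] add [rkhm,zvq] -> 7 lines: lgx jgpho rkhm zvq dhmwa tngj cobk
Hunk 7: at line 2 remove [zvq,dhmwa] add [sco,yre,gbpm] -> 8 lines: lgx jgpho rkhm sco yre gbpm tngj cobk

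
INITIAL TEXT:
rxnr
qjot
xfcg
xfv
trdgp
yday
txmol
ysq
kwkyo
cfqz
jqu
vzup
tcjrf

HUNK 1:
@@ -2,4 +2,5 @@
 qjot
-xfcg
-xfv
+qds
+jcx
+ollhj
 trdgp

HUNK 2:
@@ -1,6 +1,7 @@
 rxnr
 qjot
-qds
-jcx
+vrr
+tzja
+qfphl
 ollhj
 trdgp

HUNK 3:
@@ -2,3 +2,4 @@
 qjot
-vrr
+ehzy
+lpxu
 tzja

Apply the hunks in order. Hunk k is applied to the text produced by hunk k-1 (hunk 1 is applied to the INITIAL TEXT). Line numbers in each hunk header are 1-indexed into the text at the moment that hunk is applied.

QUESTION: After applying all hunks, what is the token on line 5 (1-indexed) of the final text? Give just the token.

Hunk 1: at line 2 remove [xfcg,xfv] add [qds,jcx,ollhj] -> 14 lines: rxnr qjot qds jcx ollhj trdgp yday txmol ysq kwkyo cfqz jqu vzup tcjrf
Hunk 2: at line 1 remove [qds,jcx] add [vrr,tzja,qfphl] -> 15 lines: rxnr qjot vrr tzja qfphl ollhj trdgp yday txmol ysq kwkyo cfqz jqu vzup tcjrf
Hunk 3: at line 2 remove [vrr] add [ehzy,lpxu] -> 16 lines: rxnr qjot ehzy lpxu tzja qfphl ollhj trdgp yday txmol ysq kwkyo cfqz jqu vzup tcjrf
Final line 5: tzja

Answer: tzja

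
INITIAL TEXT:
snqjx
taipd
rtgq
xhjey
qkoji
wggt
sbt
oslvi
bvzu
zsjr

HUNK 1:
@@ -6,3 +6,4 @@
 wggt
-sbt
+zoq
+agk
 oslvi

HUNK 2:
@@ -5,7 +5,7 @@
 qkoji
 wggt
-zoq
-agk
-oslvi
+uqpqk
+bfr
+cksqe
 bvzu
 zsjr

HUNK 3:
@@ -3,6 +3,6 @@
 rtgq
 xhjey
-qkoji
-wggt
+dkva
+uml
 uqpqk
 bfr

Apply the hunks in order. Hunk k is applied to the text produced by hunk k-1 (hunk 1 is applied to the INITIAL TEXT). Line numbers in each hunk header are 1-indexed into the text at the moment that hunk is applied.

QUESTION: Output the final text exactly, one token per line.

Hunk 1: at line 6 remove [sbt] add [zoq,agk] -> 11 lines: snqjx taipd rtgq xhjey qkoji wggt zoq agk oslvi bvzu zsjr
Hunk 2: at line 5 remove [zoq,agk,oslvi] add [uqpqk,bfr,cksqe] -> 11 lines: snqjx taipd rtgq xhjey qkoji wggt uqpqk bfr cksqe bvzu zsjr
Hunk 3: at line 3 remove [qkoji,wggt] add [dkva,uml] -> 11 lines: snqjx taipd rtgq xhjey dkva uml uqpqk bfr cksqe bvzu zsjr

Answer: snqjx
taipd
rtgq
xhjey
dkva
uml
uqpqk
bfr
cksqe
bvzu
zsjr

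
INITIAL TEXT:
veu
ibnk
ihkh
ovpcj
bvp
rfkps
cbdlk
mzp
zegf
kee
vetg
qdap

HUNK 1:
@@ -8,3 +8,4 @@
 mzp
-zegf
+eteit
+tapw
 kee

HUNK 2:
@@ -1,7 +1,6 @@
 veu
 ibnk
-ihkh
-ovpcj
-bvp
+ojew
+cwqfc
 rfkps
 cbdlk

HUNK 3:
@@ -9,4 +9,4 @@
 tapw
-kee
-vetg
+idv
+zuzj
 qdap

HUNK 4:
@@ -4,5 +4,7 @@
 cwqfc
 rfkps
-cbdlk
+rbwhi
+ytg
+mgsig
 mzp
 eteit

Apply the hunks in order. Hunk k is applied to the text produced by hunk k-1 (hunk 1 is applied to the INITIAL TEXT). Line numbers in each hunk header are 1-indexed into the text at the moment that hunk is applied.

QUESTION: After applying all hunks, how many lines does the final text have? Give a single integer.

Answer: 14

Derivation:
Hunk 1: at line 8 remove [zegf] add [eteit,tapw] -> 13 lines: veu ibnk ihkh ovpcj bvp rfkps cbdlk mzp eteit tapw kee vetg qdap
Hunk 2: at line 1 remove [ihkh,ovpcj,bvp] add [ojew,cwqfc] -> 12 lines: veu ibnk ojew cwqfc rfkps cbdlk mzp eteit tapw kee vetg qdap
Hunk 3: at line 9 remove [kee,vetg] add [idv,zuzj] -> 12 lines: veu ibnk ojew cwqfc rfkps cbdlk mzp eteit tapw idv zuzj qdap
Hunk 4: at line 4 remove [cbdlk] add [rbwhi,ytg,mgsig] -> 14 lines: veu ibnk ojew cwqfc rfkps rbwhi ytg mgsig mzp eteit tapw idv zuzj qdap
Final line count: 14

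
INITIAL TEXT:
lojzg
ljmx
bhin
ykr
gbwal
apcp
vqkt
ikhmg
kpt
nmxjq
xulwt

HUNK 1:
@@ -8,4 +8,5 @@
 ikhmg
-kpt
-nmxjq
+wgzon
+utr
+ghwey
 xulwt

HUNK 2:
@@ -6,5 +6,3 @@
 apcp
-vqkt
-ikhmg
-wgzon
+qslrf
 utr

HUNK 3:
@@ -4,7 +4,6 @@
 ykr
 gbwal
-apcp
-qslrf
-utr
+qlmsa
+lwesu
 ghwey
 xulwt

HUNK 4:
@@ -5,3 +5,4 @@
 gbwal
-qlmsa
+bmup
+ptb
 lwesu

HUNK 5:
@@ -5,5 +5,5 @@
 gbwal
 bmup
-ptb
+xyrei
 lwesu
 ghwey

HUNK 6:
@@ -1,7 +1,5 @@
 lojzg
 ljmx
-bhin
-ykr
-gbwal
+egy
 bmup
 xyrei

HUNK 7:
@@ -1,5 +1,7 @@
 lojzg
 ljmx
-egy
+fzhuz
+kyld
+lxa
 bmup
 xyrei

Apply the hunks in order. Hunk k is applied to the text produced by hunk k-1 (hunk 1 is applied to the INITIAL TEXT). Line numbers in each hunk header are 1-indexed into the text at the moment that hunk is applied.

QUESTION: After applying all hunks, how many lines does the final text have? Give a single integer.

Answer: 10

Derivation:
Hunk 1: at line 8 remove [kpt,nmxjq] add [wgzon,utr,ghwey] -> 12 lines: lojzg ljmx bhin ykr gbwal apcp vqkt ikhmg wgzon utr ghwey xulwt
Hunk 2: at line 6 remove [vqkt,ikhmg,wgzon] add [qslrf] -> 10 lines: lojzg ljmx bhin ykr gbwal apcp qslrf utr ghwey xulwt
Hunk 3: at line 4 remove [apcp,qslrf,utr] add [qlmsa,lwesu] -> 9 lines: lojzg ljmx bhin ykr gbwal qlmsa lwesu ghwey xulwt
Hunk 4: at line 5 remove [qlmsa] add [bmup,ptb] -> 10 lines: lojzg ljmx bhin ykr gbwal bmup ptb lwesu ghwey xulwt
Hunk 5: at line 5 remove [ptb] add [xyrei] -> 10 lines: lojzg ljmx bhin ykr gbwal bmup xyrei lwesu ghwey xulwt
Hunk 6: at line 1 remove [bhin,ykr,gbwal] add [egy] -> 8 lines: lojzg ljmx egy bmup xyrei lwesu ghwey xulwt
Hunk 7: at line 1 remove [egy] add [fzhuz,kyld,lxa] -> 10 lines: lojzg ljmx fzhuz kyld lxa bmup xyrei lwesu ghwey xulwt
Final line count: 10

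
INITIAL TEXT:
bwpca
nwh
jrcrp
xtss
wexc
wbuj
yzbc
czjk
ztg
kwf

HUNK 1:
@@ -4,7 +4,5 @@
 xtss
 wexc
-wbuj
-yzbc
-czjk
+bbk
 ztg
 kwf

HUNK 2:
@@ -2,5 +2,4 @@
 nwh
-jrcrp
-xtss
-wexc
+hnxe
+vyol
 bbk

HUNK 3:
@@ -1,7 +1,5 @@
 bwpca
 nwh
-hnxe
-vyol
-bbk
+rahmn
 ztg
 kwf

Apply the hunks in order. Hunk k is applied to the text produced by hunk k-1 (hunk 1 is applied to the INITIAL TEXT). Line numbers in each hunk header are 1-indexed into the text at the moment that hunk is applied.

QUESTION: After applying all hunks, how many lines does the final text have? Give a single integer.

Hunk 1: at line 4 remove [wbuj,yzbc,czjk] add [bbk] -> 8 lines: bwpca nwh jrcrp xtss wexc bbk ztg kwf
Hunk 2: at line 2 remove [jrcrp,xtss,wexc] add [hnxe,vyol] -> 7 lines: bwpca nwh hnxe vyol bbk ztg kwf
Hunk 3: at line 1 remove [hnxe,vyol,bbk] add [rahmn] -> 5 lines: bwpca nwh rahmn ztg kwf
Final line count: 5

Answer: 5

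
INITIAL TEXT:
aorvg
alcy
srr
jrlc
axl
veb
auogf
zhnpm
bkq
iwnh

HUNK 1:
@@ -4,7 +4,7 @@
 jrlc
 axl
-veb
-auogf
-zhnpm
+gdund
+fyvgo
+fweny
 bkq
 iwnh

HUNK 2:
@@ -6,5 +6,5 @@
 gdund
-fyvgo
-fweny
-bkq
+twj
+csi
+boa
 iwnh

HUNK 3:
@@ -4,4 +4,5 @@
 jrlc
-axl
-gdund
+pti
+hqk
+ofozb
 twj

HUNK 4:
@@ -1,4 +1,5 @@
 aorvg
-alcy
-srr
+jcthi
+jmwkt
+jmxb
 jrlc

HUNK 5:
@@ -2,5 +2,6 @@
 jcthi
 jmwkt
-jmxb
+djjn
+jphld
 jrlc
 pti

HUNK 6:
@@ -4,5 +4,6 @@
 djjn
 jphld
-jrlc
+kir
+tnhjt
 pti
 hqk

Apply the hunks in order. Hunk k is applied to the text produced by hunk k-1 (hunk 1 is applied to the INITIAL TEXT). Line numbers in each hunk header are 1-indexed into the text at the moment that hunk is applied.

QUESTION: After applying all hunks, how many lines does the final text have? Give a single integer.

Hunk 1: at line 4 remove [veb,auogf,zhnpm] add [gdund,fyvgo,fweny] -> 10 lines: aorvg alcy srr jrlc axl gdund fyvgo fweny bkq iwnh
Hunk 2: at line 6 remove [fyvgo,fweny,bkq] add [twj,csi,boa] -> 10 lines: aorvg alcy srr jrlc axl gdund twj csi boa iwnh
Hunk 3: at line 4 remove [axl,gdund] add [pti,hqk,ofozb] -> 11 lines: aorvg alcy srr jrlc pti hqk ofozb twj csi boa iwnh
Hunk 4: at line 1 remove [alcy,srr] add [jcthi,jmwkt,jmxb] -> 12 lines: aorvg jcthi jmwkt jmxb jrlc pti hqk ofozb twj csi boa iwnh
Hunk 5: at line 2 remove [jmxb] add [djjn,jphld] -> 13 lines: aorvg jcthi jmwkt djjn jphld jrlc pti hqk ofozb twj csi boa iwnh
Hunk 6: at line 4 remove [jrlc] add [kir,tnhjt] -> 14 lines: aorvg jcthi jmwkt djjn jphld kir tnhjt pti hqk ofozb twj csi boa iwnh
Final line count: 14

Answer: 14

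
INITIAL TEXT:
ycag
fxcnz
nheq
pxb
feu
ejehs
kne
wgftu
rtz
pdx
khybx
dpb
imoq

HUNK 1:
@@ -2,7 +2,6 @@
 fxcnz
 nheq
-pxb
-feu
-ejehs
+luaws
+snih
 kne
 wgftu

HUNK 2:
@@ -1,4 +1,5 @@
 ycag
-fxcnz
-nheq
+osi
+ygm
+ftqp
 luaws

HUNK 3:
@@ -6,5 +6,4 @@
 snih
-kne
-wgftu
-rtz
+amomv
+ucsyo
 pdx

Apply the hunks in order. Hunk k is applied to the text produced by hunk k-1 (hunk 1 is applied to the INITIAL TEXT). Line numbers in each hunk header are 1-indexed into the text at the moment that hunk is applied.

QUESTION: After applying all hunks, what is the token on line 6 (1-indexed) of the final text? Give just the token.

Hunk 1: at line 2 remove [pxb,feu,ejehs] add [luaws,snih] -> 12 lines: ycag fxcnz nheq luaws snih kne wgftu rtz pdx khybx dpb imoq
Hunk 2: at line 1 remove [fxcnz,nheq] add [osi,ygm,ftqp] -> 13 lines: ycag osi ygm ftqp luaws snih kne wgftu rtz pdx khybx dpb imoq
Hunk 3: at line 6 remove [kne,wgftu,rtz] add [amomv,ucsyo] -> 12 lines: ycag osi ygm ftqp luaws snih amomv ucsyo pdx khybx dpb imoq
Final line 6: snih

Answer: snih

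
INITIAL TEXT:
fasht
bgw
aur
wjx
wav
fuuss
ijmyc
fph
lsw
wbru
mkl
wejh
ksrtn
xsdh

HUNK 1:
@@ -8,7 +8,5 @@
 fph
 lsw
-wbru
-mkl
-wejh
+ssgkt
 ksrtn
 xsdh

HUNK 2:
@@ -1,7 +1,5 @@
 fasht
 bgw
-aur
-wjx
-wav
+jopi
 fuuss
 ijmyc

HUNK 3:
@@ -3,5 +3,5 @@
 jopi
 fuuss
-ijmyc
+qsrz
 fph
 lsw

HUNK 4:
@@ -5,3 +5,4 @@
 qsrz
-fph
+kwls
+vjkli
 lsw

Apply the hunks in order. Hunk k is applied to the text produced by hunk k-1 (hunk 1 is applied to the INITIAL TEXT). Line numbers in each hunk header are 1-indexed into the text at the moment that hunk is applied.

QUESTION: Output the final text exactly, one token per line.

Hunk 1: at line 8 remove [wbru,mkl,wejh] add [ssgkt] -> 12 lines: fasht bgw aur wjx wav fuuss ijmyc fph lsw ssgkt ksrtn xsdh
Hunk 2: at line 1 remove [aur,wjx,wav] add [jopi] -> 10 lines: fasht bgw jopi fuuss ijmyc fph lsw ssgkt ksrtn xsdh
Hunk 3: at line 3 remove [ijmyc] add [qsrz] -> 10 lines: fasht bgw jopi fuuss qsrz fph lsw ssgkt ksrtn xsdh
Hunk 4: at line 5 remove [fph] add [kwls,vjkli] -> 11 lines: fasht bgw jopi fuuss qsrz kwls vjkli lsw ssgkt ksrtn xsdh

Answer: fasht
bgw
jopi
fuuss
qsrz
kwls
vjkli
lsw
ssgkt
ksrtn
xsdh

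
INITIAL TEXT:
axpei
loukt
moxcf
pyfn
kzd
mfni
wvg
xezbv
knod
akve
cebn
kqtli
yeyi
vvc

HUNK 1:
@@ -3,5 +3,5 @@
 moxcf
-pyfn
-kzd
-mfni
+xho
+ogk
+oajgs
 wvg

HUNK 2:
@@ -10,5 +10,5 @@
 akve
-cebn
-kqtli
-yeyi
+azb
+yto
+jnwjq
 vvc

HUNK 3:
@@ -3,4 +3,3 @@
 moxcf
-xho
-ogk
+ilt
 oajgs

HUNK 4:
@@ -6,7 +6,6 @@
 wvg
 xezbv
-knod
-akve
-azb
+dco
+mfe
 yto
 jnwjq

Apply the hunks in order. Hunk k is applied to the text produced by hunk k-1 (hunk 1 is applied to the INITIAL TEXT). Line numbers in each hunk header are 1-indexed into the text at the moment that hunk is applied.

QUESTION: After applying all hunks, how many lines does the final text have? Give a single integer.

Hunk 1: at line 3 remove [pyfn,kzd,mfni] add [xho,ogk,oajgs] -> 14 lines: axpei loukt moxcf xho ogk oajgs wvg xezbv knod akve cebn kqtli yeyi vvc
Hunk 2: at line 10 remove [cebn,kqtli,yeyi] add [azb,yto,jnwjq] -> 14 lines: axpei loukt moxcf xho ogk oajgs wvg xezbv knod akve azb yto jnwjq vvc
Hunk 3: at line 3 remove [xho,ogk] add [ilt] -> 13 lines: axpei loukt moxcf ilt oajgs wvg xezbv knod akve azb yto jnwjq vvc
Hunk 4: at line 6 remove [knod,akve,azb] add [dco,mfe] -> 12 lines: axpei loukt moxcf ilt oajgs wvg xezbv dco mfe yto jnwjq vvc
Final line count: 12

Answer: 12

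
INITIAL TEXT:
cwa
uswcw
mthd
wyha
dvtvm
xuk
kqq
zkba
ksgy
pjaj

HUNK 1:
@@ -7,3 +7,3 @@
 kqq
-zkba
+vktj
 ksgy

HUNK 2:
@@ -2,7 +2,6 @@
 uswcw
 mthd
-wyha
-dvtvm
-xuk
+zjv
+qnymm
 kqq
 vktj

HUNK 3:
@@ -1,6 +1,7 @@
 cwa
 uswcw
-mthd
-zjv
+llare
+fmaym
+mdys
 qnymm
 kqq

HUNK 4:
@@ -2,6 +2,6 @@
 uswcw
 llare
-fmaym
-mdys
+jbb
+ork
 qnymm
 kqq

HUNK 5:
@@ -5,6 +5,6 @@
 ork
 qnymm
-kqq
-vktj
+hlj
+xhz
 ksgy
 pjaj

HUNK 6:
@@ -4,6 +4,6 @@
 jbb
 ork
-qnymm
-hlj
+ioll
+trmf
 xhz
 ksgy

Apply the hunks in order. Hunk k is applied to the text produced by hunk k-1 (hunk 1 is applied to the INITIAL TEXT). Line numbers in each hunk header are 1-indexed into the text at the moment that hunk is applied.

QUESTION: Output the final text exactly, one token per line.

Answer: cwa
uswcw
llare
jbb
ork
ioll
trmf
xhz
ksgy
pjaj

Derivation:
Hunk 1: at line 7 remove [zkba] add [vktj] -> 10 lines: cwa uswcw mthd wyha dvtvm xuk kqq vktj ksgy pjaj
Hunk 2: at line 2 remove [wyha,dvtvm,xuk] add [zjv,qnymm] -> 9 lines: cwa uswcw mthd zjv qnymm kqq vktj ksgy pjaj
Hunk 3: at line 1 remove [mthd,zjv] add [llare,fmaym,mdys] -> 10 lines: cwa uswcw llare fmaym mdys qnymm kqq vktj ksgy pjaj
Hunk 4: at line 2 remove [fmaym,mdys] add [jbb,ork] -> 10 lines: cwa uswcw llare jbb ork qnymm kqq vktj ksgy pjaj
Hunk 5: at line 5 remove [kqq,vktj] add [hlj,xhz] -> 10 lines: cwa uswcw llare jbb ork qnymm hlj xhz ksgy pjaj
Hunk 6: at line 4 remove [qnymm,hlj] add [ioll,trmf] -> 10 lines: cwa uswcw llare jbb ork ioll trmf xhz ksgy pjaj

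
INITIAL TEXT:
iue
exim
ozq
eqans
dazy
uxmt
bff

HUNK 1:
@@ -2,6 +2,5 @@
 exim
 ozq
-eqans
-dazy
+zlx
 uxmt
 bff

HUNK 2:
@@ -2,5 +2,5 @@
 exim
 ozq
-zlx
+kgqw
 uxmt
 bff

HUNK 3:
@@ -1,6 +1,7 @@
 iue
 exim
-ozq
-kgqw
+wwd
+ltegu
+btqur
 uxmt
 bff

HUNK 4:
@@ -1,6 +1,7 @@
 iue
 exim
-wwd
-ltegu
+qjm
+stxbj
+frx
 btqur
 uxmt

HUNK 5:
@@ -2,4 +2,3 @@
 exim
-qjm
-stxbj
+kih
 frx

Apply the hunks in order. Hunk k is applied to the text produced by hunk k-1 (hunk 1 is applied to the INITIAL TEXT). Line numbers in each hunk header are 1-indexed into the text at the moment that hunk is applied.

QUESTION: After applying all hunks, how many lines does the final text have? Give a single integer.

Answer: 7

Derivation:
Hunk 1: at line 2 remove [eqans,dazy] add [zlx] -> 6 lines: iue exim ozq zlx uxmt bff
Hunk 2: at line 2 remove [zlx] add [kgqw] -> 6 lines: iue exim ozq kgqw uxmt bff
Hunk 3: at line 1 remove [ozq,kgqw] add [wwd,ltegu,btqur] -> 7 lines: iue exim wwd ltegu btqur uxmt bff
Hunk 4: at line 1 remove [wwd,ltegu] add [qjm,stxbj,frx] -> 8 lines: iue exim qjm stxbj frx btqur uxmt bff
Hunk 5: at line 2 remove [qjm,stxbj] add [kih] -> 7 lines: iue exim kih frx btqur uxmt bff
Final line count: 7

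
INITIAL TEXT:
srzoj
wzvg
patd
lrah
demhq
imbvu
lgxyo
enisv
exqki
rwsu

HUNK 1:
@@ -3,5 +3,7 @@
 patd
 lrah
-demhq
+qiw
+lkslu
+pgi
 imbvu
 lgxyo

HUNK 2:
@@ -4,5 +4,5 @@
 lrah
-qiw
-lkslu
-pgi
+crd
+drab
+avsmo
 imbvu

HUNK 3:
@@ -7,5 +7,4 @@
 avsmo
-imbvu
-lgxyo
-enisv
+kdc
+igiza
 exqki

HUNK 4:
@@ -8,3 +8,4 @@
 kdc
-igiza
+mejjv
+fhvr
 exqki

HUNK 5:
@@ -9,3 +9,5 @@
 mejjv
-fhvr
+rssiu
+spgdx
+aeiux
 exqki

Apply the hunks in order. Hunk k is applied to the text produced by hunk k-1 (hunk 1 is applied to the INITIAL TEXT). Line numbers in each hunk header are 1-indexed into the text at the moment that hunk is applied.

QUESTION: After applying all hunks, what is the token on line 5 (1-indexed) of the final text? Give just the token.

Answer: crd

Derivation:
Hunk 1: at line 3 remove [demhq] add [qiw,lkslu,pgi] -> 12 lines: srzoj wzvg patd lrah qiw lkslu pgi imbvu lgxyo enisv exqki rwsu
Hunk 2: at line 4 remove [qiw,lkslu,pgi] add [crd,drab,avsmo] -> 12 lines: srzoj wzvg patd lrah crd drab avsmo imbvu lgxyo enisv exqki rwsu
Hunk 3: at line 7 remove [imbvu,lgxyo,enisv] add [kdc,igiza] -> 11 lines: srzoj wzvg patd lrah crd drab avsmo kdc igiza exqki rwsu
Hunk 4: at line 8 remove [igiza] add [mejjv,fhvr] -> 12 lines: srzoj wzvg patd lrah crd drab avsmo kdc mejjv fhvr exqki rwsu
Hunk 5: at line 9 remove [fhvr] add [rssiu,spgdx,aeiux] -> 14 lines: srzoj wzvg patd lrah crd drab avsmo kdc mejjv rssiu spgdx aeiux exqki rwsu
Final line 5: crd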